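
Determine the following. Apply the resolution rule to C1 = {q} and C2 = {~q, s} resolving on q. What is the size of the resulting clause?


Remove q from C1 and ~q from C2.
C1 remainder: {}
C2 remainder: {s}
Union (resolvent): {s}
Resolvent has 1 literal(s).

1


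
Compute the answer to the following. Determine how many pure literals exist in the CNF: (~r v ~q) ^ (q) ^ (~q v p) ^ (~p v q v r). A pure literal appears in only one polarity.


Check each variable for pure literal status:
p: mixed (not pure)
q: mixed (not pure)
r: mixed (not pure)
Pure literal count = 0

0


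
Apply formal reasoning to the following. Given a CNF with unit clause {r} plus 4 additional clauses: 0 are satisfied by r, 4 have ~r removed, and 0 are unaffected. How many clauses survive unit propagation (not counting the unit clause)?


Satisfied (removed): 0
Shortened (remain): 4
Unchanged (remain): 0
Remaining = 4 + 0 = 4

4


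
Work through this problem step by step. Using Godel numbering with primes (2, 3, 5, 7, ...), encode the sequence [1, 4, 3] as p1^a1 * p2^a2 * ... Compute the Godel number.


Encode each element as an exponent of the corresponding prime:
  2^1 = 2
  3^4 = 81
  5^3 = 125
Product = 2 * 81 * 125 = 20250

20250


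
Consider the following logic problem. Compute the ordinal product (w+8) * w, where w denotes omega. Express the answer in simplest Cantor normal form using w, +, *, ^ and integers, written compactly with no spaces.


Compute (w+8) * w.
Ordinal * is associative and left-distributive over +, but NOT commutative; for finite n>1, n*w = w but w*n stays w*n.
(w+8) * w = sup{(w+8)*k : k<w} = sup{w*k+8} = w^2 (the +8 tail is absorbed in the limit).
Result = w^2

w^2


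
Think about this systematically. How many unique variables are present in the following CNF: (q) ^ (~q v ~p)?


Identify each variable that appears in the formula.
Variables found: p, q
Count = 2

2


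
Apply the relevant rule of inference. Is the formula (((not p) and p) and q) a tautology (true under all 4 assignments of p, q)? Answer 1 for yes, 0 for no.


Check all 4 assignments:
p=0, q=0: 0
p=0, q=1: 0
p=1, q=0: 0
p=1, q=1: 0
Satisfying count = 0/4.
Tautology iff count = 4: no.

0


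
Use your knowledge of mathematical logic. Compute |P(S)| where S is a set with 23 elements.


The power set of a set with n elements has 2^n elements.
|P(S)| = 2^23 = 8388608

8388608


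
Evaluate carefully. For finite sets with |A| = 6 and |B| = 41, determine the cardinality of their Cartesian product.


The Cartesian product A x B contains all ordered pairs (a, b).
|A x B| = |A| * |B| = 6 * 41 = 246

246


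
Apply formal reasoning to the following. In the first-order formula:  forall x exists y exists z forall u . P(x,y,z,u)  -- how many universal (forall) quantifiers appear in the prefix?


Quantifier prefix: forall x exists y exists z forall u
Mark each quantifier type:
  U E E U
Universal count = 2, Existential count = 2
Asked for universal (forall) quantifiers: 2

2


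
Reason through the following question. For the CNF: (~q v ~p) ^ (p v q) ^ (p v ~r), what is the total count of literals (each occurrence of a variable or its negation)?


Counting literals in each clause:
Clause 1: 2 literal(s)
Clause 2: 2 literal(s)
Clause 3: 2 literal(s)
Total = 6

6


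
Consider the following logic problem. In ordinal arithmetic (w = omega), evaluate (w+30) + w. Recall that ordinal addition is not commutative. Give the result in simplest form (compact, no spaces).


Compute (w+30) + w.
Ordinal + is associative but NOT commutative; for finite n>0, n + w = w but w + n stays w+n.
(w+30) + w = w + (30+w) = w + w = w*2 (the finite tail 30 is absorbed by the right w).
Result = w*2

w*2


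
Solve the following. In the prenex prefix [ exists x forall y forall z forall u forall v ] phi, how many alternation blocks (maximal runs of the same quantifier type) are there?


Quantifier-type sequence: E A A A A  (A=forall, E=exists)
Group into maximal same-type runs:
  Ex1 | Ax4
Number of blocks = 2

2


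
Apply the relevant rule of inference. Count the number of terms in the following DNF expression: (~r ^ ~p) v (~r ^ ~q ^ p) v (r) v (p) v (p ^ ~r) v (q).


A DNF formula is a disjunction of terms (conjunctions).
Terms are separated by v.
Counting the disjuncts: 6 terms.

6


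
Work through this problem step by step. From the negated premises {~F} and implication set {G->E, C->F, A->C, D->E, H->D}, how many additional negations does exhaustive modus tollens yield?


Initial negated facts: {~F}
Apply modus tollens to closure:
  ~F and C->F  =>  ~C
  ~C and A->C  =>  ~A
Final negated: {~A, ~C, ~F}
New negations: {~A, ~C}
Count = 2

2


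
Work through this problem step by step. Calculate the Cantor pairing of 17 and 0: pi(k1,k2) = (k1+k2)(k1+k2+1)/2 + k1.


k1 + k2 = 17
(k1+k2)(k1+k2+1)/2 = 17 * 18 / 2 = 153
pi = 153 + 17 = 170

170


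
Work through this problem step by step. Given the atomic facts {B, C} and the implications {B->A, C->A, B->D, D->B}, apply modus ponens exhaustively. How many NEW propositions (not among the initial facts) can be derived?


Initial facts: {B, C}
Apply modus ponens to closure:
  B and B->A  =>  A
  B and B->D  =>  D
Final known: {A, B, C, D}
New propositions: {A, D}
Count = 2

2


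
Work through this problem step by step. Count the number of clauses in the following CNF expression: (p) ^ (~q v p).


A CNF formula is a conjunction of clauses.
Clauses are separated by ^.
Counting the conjuncts: 2 clauses.

2


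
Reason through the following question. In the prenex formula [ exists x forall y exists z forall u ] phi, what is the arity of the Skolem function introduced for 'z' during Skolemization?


Quantifier prefix: exists x forall y exists z forall u
'z' is existentially quantified at position 3.
Universal variables preceding it: y
Skolem function arity = 1

1


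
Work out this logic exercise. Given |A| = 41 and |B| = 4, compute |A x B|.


The Cartesian product A x B contains all ordered pairs (a, b).
|A x B| = |A| * |B| = 41 * 4 = 164

164


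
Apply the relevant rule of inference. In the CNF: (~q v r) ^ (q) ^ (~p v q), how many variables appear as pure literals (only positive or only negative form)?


Check each variable for pure literal status:
p: pure negative
q: mixed (not pure)
r: pure positive
Pure literal count = 2

2


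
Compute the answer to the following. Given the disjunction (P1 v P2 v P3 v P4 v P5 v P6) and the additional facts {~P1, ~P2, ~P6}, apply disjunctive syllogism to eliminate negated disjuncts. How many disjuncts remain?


Original disjuncts (6): P1, P2, P3, P4, P5, P6
Negated (eliminate): ~P1, ~P2, ~P6
Remaining disjuncts: P3, P4, P5
Count = 6 - 3 = 3

3


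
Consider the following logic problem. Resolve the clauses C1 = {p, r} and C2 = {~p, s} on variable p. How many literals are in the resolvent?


Remove p from C1 and ~p from C2.
C1 remainder: {r}
C2 remainder: {s}
Union (resolvent): {r, s}
Resolvent has 2 literal(s).

2


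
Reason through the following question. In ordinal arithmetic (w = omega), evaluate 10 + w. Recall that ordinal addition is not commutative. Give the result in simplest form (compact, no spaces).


Compute 10 + w.
Ordinal + is associative but NOT commutative; for finite n>0, n + w = w but w + n stays w+n.
Any finite left addend is absorbed by w on the right: 10 + w = w.
Result = w

w


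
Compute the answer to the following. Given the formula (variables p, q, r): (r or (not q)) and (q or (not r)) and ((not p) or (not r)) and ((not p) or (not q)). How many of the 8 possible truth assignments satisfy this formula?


Evaluate all 8 assignments for p, q, r:
p=0, q=0, r=0: 1
p=0, q=0, r=1: 0
p=0, q=1, r=0: 0
p=0, q=1, r=1: 1
p=1, q=0, r=0: 1
p=1, q=0, r=1: 0
p=1, q=1, r=0: 0
p=1, q=1, r=1: 0
Satisfying count = 3

3


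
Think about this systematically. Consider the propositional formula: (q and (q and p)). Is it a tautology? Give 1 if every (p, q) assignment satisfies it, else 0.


Check all 4 assignments:
p=0, q=0: 0
p=0, q=1: 0
p=1, q=0: 0
p=1, q=1: 1
Satisfying count = 1/4.
Tautology iff count = 4: no.

0


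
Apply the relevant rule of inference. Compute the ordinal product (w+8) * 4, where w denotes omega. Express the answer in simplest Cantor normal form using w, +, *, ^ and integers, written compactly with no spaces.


Compute (w+8) * 4.
Ordinal * is associative and left-distributive over +, but NOT commutative; for finite n>1, n*w = w but w*n stays w*n.
(w+8) * 4 = (w+8) repeated 4 times. Each intermediate +8 is absorbed by the following w; only the last survives: w*4+8.
Result = w*4+8

w*4+8


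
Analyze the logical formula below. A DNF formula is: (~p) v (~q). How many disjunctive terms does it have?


A DNF formula is a disjunction of terms (conjunctions).
Terms are separated by v.
Counting the disjuncts: 2 terms.

2


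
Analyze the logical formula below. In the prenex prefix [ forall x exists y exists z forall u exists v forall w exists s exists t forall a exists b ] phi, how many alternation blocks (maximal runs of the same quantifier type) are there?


Quantifier-type sequence: A E E A E A E E A E  (A=forall, E=exists)
Group into maximal same-type runs:
  Ax1 | Ex2 | Ax1 | Ex1 | Ax1 | Ex2 | Ax1 | Ex1
Number of blocks = 8

8


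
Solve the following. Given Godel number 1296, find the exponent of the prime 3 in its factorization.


Factorize 1296 by dividing by 3 repeatedly.
Division steps: 3 divides 1296 exactly 4 time(s).
Exponent of 3 = 4

4


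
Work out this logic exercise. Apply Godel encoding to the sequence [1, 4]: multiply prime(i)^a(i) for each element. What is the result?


Encode each element as an exponent of the corresponding prime:
  2^1 = 2
  3^4 = 81
Product = 2 * 81 = 162

162


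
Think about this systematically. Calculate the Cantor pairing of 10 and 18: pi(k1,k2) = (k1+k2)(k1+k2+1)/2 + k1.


k1 + k2 = 28
(k1+k2)(k1+k2+1)/2 = 28 * 29 / 2 = 406
pi = 406 + 10 = 416

416


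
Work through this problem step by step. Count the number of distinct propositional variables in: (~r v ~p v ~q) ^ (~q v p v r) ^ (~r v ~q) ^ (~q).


Identify each variable that appears in the formula.
Variables found: p, q, r
Count = 3

3


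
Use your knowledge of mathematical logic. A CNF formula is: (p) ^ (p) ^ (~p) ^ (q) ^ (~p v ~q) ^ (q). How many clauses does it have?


A CNF formula is a conjunction of clauses.
Clauses are separated by ^.
Counting the conjuncts: 6 clauses.

6


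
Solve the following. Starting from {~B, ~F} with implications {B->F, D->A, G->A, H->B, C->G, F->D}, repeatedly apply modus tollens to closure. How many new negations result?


Initial negated facts: {~B, ~F}
Apply modus tollens to closure:
  ~B and H->B  =>  ~H
Final negated: {~B, ~F, ~H}
New negations: {~H}
Count = 1

1


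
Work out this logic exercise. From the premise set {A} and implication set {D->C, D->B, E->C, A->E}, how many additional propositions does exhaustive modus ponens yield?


Initial facts: {A}
Apply modus ponens to closure:
  A and A->E  =>  E
  E and E->C  =>  C
Final known: {A, C, E}
New propositions: {C, E}
Count = 2

2


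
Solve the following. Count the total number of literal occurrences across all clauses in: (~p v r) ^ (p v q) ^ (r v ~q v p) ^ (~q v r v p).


Counting literals in each clause:
Clause 1: 2 literal(s)
Clause 2: 2 literal(s)
Clause 3: 3 literal(s)
Clause 4: 3 literal(s)
Total = 10

10


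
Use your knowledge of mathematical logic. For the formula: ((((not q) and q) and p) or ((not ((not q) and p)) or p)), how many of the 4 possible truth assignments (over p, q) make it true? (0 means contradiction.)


Check all 4 assignments:
p=0, q=0: 1
p=0, q=1: 1
p=1, q=0: 1
p=1, q=1: 1
Count of True = 4

4


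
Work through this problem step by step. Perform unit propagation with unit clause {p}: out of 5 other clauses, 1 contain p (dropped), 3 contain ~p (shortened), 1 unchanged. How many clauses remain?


Satisfied (removed): 1
Shortened (remain): 3
Unchanged (remain): 1
Remaining = 3 + 1 = 4

4


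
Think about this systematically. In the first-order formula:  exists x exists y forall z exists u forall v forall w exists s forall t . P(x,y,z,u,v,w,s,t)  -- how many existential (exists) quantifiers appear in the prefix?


Quantifier prefix: exists x exists y forall z exists u forall v forall w exists s forall t
Mark each quantifier type:
  E E U E U U E U
Universal count = 4, Existential count = 4
Asked for existential (exists) quantifiers: 4

4


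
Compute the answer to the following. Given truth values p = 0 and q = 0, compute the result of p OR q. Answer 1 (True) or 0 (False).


p = 0, q = 0
Operation: p OR q
Evaluate: 0 OR 0 = 0

0


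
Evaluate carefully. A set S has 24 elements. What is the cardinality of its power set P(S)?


The power set of a set with n elements has 2^n elements.
|P(S)| = 2^24 = 16777216

16777216


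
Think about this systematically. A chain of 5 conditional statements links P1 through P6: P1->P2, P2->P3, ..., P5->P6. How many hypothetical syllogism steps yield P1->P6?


With 5 implications in a chain connecting 6 propositions:
P1->P2, P2->P3, ..., P5->P6
Steps needed = (number of implications) - 1 = 5 - 1 = 4

4


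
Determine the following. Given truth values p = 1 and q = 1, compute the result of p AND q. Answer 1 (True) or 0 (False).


p = 1, q = 1
Operation: p AND q
Evaluate: 1 AND 1 = 1

1


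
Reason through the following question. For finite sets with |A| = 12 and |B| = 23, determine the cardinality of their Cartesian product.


The Cartesian product A x B contains all ordered pairs (a, b).
|A x B| = |A| * |B| = 12 * 23 = 276

276


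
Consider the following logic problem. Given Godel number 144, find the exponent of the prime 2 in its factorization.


Factorize 144 by dividing by 2 repeatedly.
Division steps: 2 divides 144 exactly 4 time(s).
Exponent of 2 = 4

4


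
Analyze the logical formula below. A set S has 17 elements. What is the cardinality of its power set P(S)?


The power set of a set with n elements has 2^n elements.
|P(S)| = 2^17 = 131072

131072


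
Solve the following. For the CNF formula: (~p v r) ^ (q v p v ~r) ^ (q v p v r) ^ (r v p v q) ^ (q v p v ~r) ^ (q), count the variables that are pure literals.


Check each variable for pure literal status:
p: mixed (not pure)
q: pure positive
r: mixed (not pure)
Pure literal count = 1

1


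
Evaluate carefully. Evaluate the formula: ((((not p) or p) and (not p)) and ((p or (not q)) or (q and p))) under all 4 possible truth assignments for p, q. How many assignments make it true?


Check all 4 assignments:
p=0, q=0: 1
p=0, q=1: 0
p=1, q=0: 0
p=1, q=1: 0
Count of True = 1

1


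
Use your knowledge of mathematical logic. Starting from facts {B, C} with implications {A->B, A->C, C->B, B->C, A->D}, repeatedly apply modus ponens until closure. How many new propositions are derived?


Initial facts: {B, C}
Apply modus ponens to closure:
  (no implication fires)
Final known: {B, C}
New propositions: {(none)}
Count = 0

0


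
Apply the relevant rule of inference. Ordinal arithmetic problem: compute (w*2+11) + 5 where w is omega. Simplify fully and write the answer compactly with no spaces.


Compute (w*2+11) + 5.
Ordinal + is associative but NOT commutative; for finite n>0, n + w = w but w + n stays w+n.
By associativity: (w*2+11) + 5 = w*2 + (11+5) = w*2+16.
Result = w*2+16

w*2+16


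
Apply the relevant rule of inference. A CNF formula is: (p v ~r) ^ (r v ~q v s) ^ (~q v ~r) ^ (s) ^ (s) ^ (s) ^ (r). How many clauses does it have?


A CNF formula is a conjunction of clauses.
Clauses are separated by ^.
Counting the conjuncts: 7 clauses.

7


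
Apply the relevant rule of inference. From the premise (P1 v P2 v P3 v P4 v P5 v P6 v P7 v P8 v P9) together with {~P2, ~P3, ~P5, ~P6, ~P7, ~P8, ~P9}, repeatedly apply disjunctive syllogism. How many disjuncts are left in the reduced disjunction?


Original disjuncts (9): P1, P2, P3, P4, P5, P6, P7, P8, P9
Negated (eliminate): ~P2, ~P3, ~P5, ~P6, ~P7, ~P8, ~P9
Remaining disjuncts: P1, P4
Count = 9 - 7 = 2

2


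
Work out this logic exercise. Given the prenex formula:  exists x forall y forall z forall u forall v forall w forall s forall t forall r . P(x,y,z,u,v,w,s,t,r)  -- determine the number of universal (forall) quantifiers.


Quantifier prefix: exists x forall y forall z forall u forall v forall w forall s forall t forall r
Mark each quantifier type:
  E U U U U U U U U
Universal count = 8, Existential count = 1
Asked for universal (forall) quantifiers: 8

8


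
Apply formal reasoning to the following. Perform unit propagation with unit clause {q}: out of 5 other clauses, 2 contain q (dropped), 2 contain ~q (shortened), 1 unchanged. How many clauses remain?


Satisfied (removed): 2
Shortened (remain): 2
Unchanged (remain): 1
Remaining = 2 + 1 = 3

3


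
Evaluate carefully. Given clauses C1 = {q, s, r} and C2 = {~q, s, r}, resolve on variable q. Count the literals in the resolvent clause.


Remove q from C1 and ~q from C2.
C1 remainder: {s, r}
C2 remainder: {s, r}
Union (resolvent): {r, s}
Resolvent has 2 literal(s).

2


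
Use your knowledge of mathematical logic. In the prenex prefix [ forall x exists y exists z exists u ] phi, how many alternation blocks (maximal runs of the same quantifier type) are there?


Quantifier-type sequence: A E E E  (A=forall, E=exists)
Group into maximal same-type runs:
  Ax1 | Ex3
Number of blocks = 2

2


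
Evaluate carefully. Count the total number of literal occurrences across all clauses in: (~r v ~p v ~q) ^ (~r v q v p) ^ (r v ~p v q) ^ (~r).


Counting literals in each clause:
Clause 1: 3 literal(s)
Clause 2: 3 literal(s)
Clause 3: 3 literal(s)
Clause 4: 1 literal(s)
Total = 10

10


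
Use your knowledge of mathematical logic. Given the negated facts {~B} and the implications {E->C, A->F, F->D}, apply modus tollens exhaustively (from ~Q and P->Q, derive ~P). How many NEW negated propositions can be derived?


Initial negated facts: {~B}
Apply modus tollens to closure:
  (no implication fires)
Final negated: {~B}
New negations: {(none)}
Count = 0

0


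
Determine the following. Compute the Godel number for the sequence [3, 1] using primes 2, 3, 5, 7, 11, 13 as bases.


Encode each element as an exponent of the corresponding prime:
  2^3 = 8
  3^1 = 3
Product = 8 * 3 = 24

24


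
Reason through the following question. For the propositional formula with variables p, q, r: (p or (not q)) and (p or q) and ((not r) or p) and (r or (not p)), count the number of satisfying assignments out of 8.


Evaluate all 8 assignments for p, q, r:
p=0, q=0, r=0: 0
p=0, q=0, r=1: 0
p=0, q=1, r=0: 0
p=0, q=1, r=1: 0
p=1, q=0, r=0: 0
p=1, q=0, r=1: 1
p=1, q=1, r=0: 0
p=1, q=1, r=1: 1
Satisfying count = 2

2


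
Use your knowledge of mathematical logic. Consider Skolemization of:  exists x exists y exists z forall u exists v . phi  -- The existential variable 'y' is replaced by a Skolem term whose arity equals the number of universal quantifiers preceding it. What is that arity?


Quantifier prefix: exists x exists y exists z forall u exists v
'y' is existentially quantified at position 2.
No universal quantifiers precede it.
Skolem function arity = 0 (a Skolem constant)

0


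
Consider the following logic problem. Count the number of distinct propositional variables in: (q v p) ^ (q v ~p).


Identify each variable that appears in the formula.
Variables found: p, q
Count = 2

2


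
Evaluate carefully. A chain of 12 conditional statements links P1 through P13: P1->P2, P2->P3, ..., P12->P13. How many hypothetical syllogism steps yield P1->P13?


With 12 implications in a chain connecting 13 propositions:
P1->P2, P2->P3, ..., P12->P13
Steps needed = (number of implications) - 1 = 12 - 1 = 11

11


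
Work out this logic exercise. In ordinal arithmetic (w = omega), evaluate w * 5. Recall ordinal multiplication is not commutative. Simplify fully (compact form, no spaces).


Compute w * 5.
Ordinal * is associative and left-distributive over +, but NOT commutative; for finite n>1, n*w = w but w*n stays w*n.
w * 5 means 5 copies of w concatenated: w*5.
Result = w*5

w*5


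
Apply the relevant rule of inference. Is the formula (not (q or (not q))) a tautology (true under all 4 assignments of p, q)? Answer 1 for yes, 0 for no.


Check all 4 assignments:
p=0, q=0: 0
p=0, q=1: 0
p=1, q=0: 0
p=1, q=1: 0
Satisfying count = 0/4.
Tautology iff count = 4: no.

0


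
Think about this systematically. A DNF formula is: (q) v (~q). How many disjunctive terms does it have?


A DNF formula is a disjunction of terms (conjunctions).
Terms are separated by v.
Counting the disjuncts: 2 terms.

2


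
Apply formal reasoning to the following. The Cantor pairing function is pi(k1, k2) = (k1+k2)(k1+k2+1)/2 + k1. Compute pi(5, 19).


k1 + k2 = 24
(k1+k2)(k1+k2+1)/2 = 24 * 25 / 2 = 300
pi = 300 + 5 = 305

305


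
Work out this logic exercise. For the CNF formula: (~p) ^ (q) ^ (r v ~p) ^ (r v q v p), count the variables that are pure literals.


Check each variable for pure literal status:
p: mixed (not pure)
q: pure positive
r: pure positive
Pure literal count = 2

2


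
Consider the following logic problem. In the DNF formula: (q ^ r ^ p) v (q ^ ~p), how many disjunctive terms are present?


A DNF formula is a disjunction of terms (conjunctions).
Terms are separated by v.
Counting the disjuncts: 2 terms.

2


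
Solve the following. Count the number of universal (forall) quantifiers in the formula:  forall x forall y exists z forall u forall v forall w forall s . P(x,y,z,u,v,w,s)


Quantifier prefix: forall x forall y exists z forall u forall v forall w forall s
Mark each quantifier type:
  U U E U U U U
Universal count = 6, Existential count = 1
Asked for universal (forall) quantifiers: 6

6


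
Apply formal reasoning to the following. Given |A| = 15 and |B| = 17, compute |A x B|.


The Cartesian product A x B contains all ordered pairs (a, b).
|A x B| = |A| * |B| = 15 * 17 = 255

255


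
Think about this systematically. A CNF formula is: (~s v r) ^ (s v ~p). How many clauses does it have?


A CNF formula is a conjunction of clauses.
Clauses are separated by ^.
Counting the conjuncts: 2 clauses.

2


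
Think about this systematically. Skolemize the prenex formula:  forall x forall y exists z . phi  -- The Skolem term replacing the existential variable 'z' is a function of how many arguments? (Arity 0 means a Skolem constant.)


Quantifier prefix: forall x forall y exists z
'z' is existentially quantified at position 3.
Universal variables preceding it: x, y
Skolem function arity = 2

2


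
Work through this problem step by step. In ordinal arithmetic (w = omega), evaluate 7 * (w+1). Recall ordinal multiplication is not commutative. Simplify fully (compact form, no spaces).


Compute 7 * (w+1).
Ordinal * is associative and left-distributive over +, but NOT commutative; for finite n>1, n*w = w but w*n stays w*n.
By left-distributivity: 7 * (w+1) = 7*w + 7*1 = w + 7 = w+7.
Result = w+7

w+7


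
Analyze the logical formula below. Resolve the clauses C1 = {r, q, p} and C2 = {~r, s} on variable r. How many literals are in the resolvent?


Remove r from C1 and ~r from C2.
C1 remainder: {q, p}
C2 remainder: {s}
Union (resolvent): {p, q, s}
Resolvent has 3 literal(s).

3


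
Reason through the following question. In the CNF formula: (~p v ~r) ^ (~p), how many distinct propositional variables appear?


Identify each variable that appears in the formula.
Variables found: p, r
Count = 2

2


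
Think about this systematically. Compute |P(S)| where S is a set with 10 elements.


The power set of a set with n elements has 2^n elements.
|P(S)| = 2^10 = 1024

1024


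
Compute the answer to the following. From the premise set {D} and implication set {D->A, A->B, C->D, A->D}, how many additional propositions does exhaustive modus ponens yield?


Initial facts: {D}
Apply modus ponens to closure:
  D and D->A  =>  A
  A and A->B  =>  B
Final known: {A, B, D}
New propositions: {A, B}
Count = 2

2


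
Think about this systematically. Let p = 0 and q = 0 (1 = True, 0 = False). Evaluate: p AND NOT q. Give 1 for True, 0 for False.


p = 0, q = 0
Operation: p AND NOT q
Evaluate: 0 AND NOT 0 = 0

0


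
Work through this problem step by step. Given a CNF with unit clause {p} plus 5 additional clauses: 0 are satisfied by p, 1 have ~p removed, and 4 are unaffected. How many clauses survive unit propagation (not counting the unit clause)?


Satisfied (removed): 0
Shortened (remain): 1
Unchanged (remain): 4
Remaining = 1 + 4 = 5

5


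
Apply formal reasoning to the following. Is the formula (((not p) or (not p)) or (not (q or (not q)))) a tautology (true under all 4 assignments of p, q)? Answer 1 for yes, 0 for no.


Check all 4 assignments:
p=0, q=0: 1
p=0, q=1: 1
p=1, q=0: 0
p=1, q=1: 0
Satisfying count = 2/4.
Tautology iff count = 4: no.

0


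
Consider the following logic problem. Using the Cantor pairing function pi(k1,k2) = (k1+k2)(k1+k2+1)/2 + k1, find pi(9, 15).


k1 + k2 = 24
(k1+k2)(k1+k2+1)/2 = 24 * 25 / 2 = 300
pi = 300 + 9 = 309

309


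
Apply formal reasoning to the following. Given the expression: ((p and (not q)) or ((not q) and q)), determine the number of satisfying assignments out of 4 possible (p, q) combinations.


Check all 4 assignments:
p=0, q=0: 0
p=0, q=1: 0
p=1, q=0: 1
p=1, q=1: 0
Count of True = 1

1


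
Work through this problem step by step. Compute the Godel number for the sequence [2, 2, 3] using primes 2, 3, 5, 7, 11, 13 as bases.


Encode each element as an exponent of the corresponding prime:
  2^2 = 4
  3^2 = 9
  5^3 = 125
Product = 4 * 9 * 125 = 4500

4500


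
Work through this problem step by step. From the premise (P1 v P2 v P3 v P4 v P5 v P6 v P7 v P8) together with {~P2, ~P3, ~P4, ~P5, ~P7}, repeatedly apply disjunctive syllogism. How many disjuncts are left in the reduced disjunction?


Original disjuncts (8): P1, P2, P3, P4, P5, P6, P7, P8
Negated (eliminate): ~P2, ~P3, ~P4, ~P5, ~P7
Remaining disjuncts: P1, P6, P8
Count = 8 - 5 = 3

3


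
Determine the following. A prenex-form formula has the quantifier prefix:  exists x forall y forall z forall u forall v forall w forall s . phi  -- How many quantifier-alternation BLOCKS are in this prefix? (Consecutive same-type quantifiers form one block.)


Quantifier-type sequence: E A A A A A A  (A=forall, E=exists)
Group into maximal same-type runs:
  Ex1 | Ax6
Number of blocks = 2

2


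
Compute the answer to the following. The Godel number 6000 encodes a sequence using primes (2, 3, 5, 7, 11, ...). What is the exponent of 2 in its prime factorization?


Factorize 6000 by dividing by 2 repeatedly.
Division steps: 2 divides 6000 exactly 4 time(s).
Exponent of 2 = 4

4


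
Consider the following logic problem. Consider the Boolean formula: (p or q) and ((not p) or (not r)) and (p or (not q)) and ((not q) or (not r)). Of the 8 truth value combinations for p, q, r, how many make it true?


Evaluate all 8 assignments for p, q, r:
p=0, q=0, r=0: 0
p=0, q=0, r=1: 0
p=0, q=1, r=0: 0
p=0, q=1, r=1: 0
p=1, q=0, r=0: 1
p=1, q=0, r=1: 0
p=1, q=1, r=0: 1
p=1, q=1, r=1: 0
Satisfying count = 2

2


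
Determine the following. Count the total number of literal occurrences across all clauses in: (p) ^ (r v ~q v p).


Counting literals in each clause:
Clause 1: 1 literal(s)
Clause 2: 3 literal(s)
Total = 4

4


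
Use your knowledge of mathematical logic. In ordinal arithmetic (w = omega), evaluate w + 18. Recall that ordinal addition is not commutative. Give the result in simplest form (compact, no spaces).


Compute w + 18.
Ordinal + is associative but NOT commutative; for finite n>0, n + w = w but w + n stays w+n.
w + 18 is already in normal form (a successor ordinal beyond w).
Result = w+18

w+18


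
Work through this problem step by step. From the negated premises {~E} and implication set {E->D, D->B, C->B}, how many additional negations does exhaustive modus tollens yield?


Initial negated facts: {~E}
Apply modus tollens to closure:
  (no implication fires)
Final negated: {~E}
New negations: {(none)}
Count = 0

0


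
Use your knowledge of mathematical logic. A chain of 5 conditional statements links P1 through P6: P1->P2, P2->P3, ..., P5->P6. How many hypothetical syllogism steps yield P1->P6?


With 5 implications in a chain connecting 6 propositions:
P1->P2, P2->P3, ..., P5->P6
Steps needed = (number of implications) - 1 = 5 - 1 = 4

4


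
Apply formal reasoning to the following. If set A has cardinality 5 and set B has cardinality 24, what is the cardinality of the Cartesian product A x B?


The Cartesian product A x B contains all ordered pairs (a, b).
|A x B| = |A| * |B| = 5 * 24 = 120

120


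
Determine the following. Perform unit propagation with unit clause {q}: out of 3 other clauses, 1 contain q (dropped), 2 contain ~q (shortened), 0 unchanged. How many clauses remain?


Satisfied (removed): 1
Shortened (remain): 2
Unchanged (remain): 0
Remaining = 2 + 0 = 2

2


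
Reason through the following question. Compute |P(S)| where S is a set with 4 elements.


The power set of a set with n elements has 2^n elements.
|P(S)| = 2^4 = 16

16


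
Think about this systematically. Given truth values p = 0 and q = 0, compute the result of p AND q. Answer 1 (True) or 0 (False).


p = 0, q = 0
Operation: p AND q
Evaluate: 0 AND 0 = 0

0


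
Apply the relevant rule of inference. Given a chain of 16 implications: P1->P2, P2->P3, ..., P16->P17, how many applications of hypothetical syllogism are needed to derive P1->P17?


With 16 implications in a chain connecting 17 propositions:
P1->P2, P2->P3, ..., P16->P17
Steps needed = (number of implications) - 1 = 16 - 1 = 15

15


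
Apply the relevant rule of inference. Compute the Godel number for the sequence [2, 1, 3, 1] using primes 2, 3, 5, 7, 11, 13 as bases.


Encode each element as an exponent of the corresponding prime:
  2^2 = 4
  3^1 = 3
  5^3 = 125
  7^1 = 7
Product = 4 * 3 * 125 * 7 = 10500

10500


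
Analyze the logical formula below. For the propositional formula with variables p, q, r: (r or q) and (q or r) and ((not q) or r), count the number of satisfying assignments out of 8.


Evaluate all 8 assignments for p, q, r:
p=0, q=0, r=0: 0
p=0, q=0, r=1: 1
p=0, q=1, r=0: 0
p=0, q=1, r=1: 1
p=1, q=0, r=0: 0
p=1, q=0, r=1: 1
p=1, q=1, r=0: 0
p=1, q=1, r=1: 1
Satisfying count = 4

4


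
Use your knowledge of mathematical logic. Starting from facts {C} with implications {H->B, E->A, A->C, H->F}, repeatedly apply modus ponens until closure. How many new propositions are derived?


Initial facts: {C}
Apply modus ponens to closure:
  (no implication fires)
Final known: {C}
New propositions: {(none)}
Count = 0

0


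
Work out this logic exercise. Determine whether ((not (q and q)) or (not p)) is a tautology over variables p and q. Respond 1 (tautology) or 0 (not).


Check all 4 assignments:
p=0, q=0: 1
p=0, q=1: 1
p=1, q=0: 1
p=1, q=1: 0
Satisfying count = 3/4.
Tautology iff count = 4: no.

0


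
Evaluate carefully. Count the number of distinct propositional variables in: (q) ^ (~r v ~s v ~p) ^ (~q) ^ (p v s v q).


Identify each variable that appears in the formula.
Variables found: p, q, r, s
Count = 4

4


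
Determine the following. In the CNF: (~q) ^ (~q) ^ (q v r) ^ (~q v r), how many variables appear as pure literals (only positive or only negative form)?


Check each variable for pure literal status:
p: absent (not pure)
q: mixed (not pure)
r: pure positive
Pure literal count = 1

1


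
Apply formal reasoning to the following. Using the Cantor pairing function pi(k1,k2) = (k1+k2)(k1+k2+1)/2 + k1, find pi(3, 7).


k1 + k2 = 10
(k1+k2)(k1+k2+1)/2 = 10 * 11 / 2 = 55
pi = 55 + 3 = 58

58


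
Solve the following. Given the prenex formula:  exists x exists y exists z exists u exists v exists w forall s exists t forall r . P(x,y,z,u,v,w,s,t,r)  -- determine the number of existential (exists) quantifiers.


Quantifier prefix: exists x exists y exists z exists u exists v exists w forall s exists t forall r
Mark each quantifier type:
  E E E E E E U E U
Universal count = 2, Existential count = 7
Asked for existential (exists) quantifiers: 7

7


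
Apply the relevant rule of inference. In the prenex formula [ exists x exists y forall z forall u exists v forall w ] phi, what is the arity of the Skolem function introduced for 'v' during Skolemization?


Quantifier prefix: exists x exists y forall z forall u exists v forall w
'v' is existentially quantified at position 5.
Universal variables preceding it: z, u
Skolem function arity = 2

2


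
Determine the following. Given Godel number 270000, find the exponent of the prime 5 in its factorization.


Factorize 270000 by dividing by 5 repeatedly.
Division steps: 5 divides 270000 exactly 4 time(s).
Exponent of 5 = 4

4


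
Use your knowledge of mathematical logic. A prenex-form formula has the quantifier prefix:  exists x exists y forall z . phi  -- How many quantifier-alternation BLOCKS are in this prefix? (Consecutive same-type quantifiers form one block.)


Quantifier-type sequence: E E A  (A=forall, E=exists)
Group into maximal same-type runs:
  Ex2 | Ax1
Number of blocks = 2

2


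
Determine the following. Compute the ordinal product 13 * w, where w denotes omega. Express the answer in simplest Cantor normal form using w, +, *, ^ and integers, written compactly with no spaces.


Compute 13 * w.
Ordinal * is associative and left-distributive over +, but NOT commutative; for finite n>1, n*w = w but w*n stays w*n.
For finite n>0, n * w = sup{n*k : k<w} = w. So 13 * w = w.
Result = w

w


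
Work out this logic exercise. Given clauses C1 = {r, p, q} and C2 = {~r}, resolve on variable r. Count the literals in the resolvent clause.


Remove r from C1 and ~r from C2.
C1 remainder: {p, q}
C2 remainder: {}
Union (resolvent): {p, q}
Resolvent has 2 literal(s).

2


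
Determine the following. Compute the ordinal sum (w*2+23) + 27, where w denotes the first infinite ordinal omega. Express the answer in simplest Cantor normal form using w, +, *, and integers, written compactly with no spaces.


Compute (w*2+23) + 27.
Ordinal + is associative but NOT commutative; for finite n>0, n + w = w but w + n stays w+n.
By associativity: (w*2+23) + 27 = w*2 + (23+27) = w*2+50.
Result = w*2+50

w*2+50


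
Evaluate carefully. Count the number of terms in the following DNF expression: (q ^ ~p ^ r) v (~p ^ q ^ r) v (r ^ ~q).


A DNF formula is a disjunction of terms (conjunctions).
Terms are separated by v.
Counting the disjuncts: 3 terms.

3


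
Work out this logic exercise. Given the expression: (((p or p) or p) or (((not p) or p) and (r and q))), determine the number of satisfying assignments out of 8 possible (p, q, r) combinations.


Check all 8 assignments:
p=0, q=0, r=0: 0
p=0, q=0, r=1: 0
p=0, q=1, r=0: 0
p=0, q=1, r=1: 1
p=1, q=0, r=0: 1
p=1, q=0, r=1: 1
p=1, q=1, r=0: 1
p=1, q=1, r=1: 1
Count of True = 5

5


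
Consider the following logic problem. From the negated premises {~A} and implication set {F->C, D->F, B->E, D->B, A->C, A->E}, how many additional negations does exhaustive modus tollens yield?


Initial negated facts: {~A}
Apply modus tollens to closure:
  (no implication fires)
Final negated: {~A}
New negations: {(none)}
Count = 0

0


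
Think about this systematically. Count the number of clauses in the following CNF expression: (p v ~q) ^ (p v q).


A CNF formula is a conjunction of clauses.
Clauses are separated by ^.
Counting the conjuncts: 2 clauses.

2


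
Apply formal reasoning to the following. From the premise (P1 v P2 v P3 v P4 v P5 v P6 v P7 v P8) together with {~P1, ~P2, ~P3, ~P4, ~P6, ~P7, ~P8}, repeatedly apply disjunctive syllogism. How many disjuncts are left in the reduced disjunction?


Original disjuncts (8): P1, P2, P3, P4, P5, P6, P7, P8
Negated (eliminate): ~P1, ~P2, ~P3, ~P4, ~P6, ~P7, ~P8
Remaining disjuncts: P5
Count = 8 - 7 = 1

1


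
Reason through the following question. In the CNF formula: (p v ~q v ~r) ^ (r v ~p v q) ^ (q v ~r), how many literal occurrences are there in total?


Counting literals in each clause:
Clause 1: 3 literal(s)
Clause 2: 3 literal(s)
Clause 3: 2 literal(s)
Total = 8

8


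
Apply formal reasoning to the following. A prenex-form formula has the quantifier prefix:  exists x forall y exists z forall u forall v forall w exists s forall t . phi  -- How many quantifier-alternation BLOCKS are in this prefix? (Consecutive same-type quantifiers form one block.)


Quantifier-type sequence: E A E A A A E A  (A=forall, E=exists)
Group into maximal same-type runs:
  Ex1 | Ax1 | Ex1 | Ax3 | Ex1 | Ax1
Number of blocks = 6

6


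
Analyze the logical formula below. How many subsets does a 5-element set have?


The power set of a set with n elements has 2^n elements.
|P(S)| = 2^5 = 32

32


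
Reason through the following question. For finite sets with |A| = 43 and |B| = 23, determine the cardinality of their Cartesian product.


The Cartesian product A x B contains all ordered pairs (a, b).
|A x B| = |A| * |B| = 43 * 23 = 989

989


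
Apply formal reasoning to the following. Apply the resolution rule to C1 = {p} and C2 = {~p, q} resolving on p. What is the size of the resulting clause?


Remove p from C1 and ~p from C2.
C1 remainder: {}
C2 remainder: {q}
Union (resolvent): {q}
Resolvent has 1 literal(s).

1


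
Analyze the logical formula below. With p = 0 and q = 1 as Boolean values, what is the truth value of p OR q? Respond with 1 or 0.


p = 0, q = 1
Operation: p OR q
Evaluate: 0 OR 1 = 1

1


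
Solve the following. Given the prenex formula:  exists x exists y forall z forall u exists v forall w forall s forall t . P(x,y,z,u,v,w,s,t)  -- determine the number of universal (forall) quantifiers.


Quantifier prefix: exists x exists y forall z forall u exists v forall w forall s forall t
Mark each quantifier type:
  E E U U E U U U
Universal count = 5, Existential count = 3
Asked for universal (forall) quantifiers: 5

5


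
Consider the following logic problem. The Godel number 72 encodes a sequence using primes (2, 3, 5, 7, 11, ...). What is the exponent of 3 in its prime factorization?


Factorize 72 by dividing by 3 repeatedly.
Division steps: 3 divides 72 exactly 2 time(s).
Exponent of 3 = 2

2


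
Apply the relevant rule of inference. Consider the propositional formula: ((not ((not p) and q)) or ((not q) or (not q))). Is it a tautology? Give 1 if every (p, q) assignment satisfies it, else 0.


Check all 4 assignments:
p=0, q=0: 1
p=0, q=1: 0
p=1, q=0: 1
p=1, q=1: 1
Satisfying count = 3/4.
Tautology iff count = 4: no.

0


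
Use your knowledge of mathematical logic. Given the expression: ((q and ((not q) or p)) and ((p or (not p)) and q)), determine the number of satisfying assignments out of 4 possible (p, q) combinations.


Check all 4 assignments:
p=0, q=0: 0
p=0, q=1: 0
p=1, q=0: 0
p=1, q=1: 1
Count of True = 1

1


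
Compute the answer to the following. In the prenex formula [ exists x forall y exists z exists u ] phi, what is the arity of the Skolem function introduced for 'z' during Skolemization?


Quantifier prefix: exists x forall y exists z exists u
'z' is existentially quantified at position 3.
Universal variables preceding it: y
Skolem function arity = 1

1


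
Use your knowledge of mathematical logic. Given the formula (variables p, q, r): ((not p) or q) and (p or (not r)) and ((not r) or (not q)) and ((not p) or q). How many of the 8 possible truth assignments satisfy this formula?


Evaluate all 8 assignments for p, q, r:
p=0, q=0, r=0: 1
p=0, q=0, r=1: 0
p=0, q=1, r=0: 1
p=0, q=1, r=1: 0
p=1, q=0, r=0: 0
p=1, q=0, r=1: 0
p=1, q=1, r=0: 1
p=1, q=1, r=1: 0
Satisfying count = 3

3
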